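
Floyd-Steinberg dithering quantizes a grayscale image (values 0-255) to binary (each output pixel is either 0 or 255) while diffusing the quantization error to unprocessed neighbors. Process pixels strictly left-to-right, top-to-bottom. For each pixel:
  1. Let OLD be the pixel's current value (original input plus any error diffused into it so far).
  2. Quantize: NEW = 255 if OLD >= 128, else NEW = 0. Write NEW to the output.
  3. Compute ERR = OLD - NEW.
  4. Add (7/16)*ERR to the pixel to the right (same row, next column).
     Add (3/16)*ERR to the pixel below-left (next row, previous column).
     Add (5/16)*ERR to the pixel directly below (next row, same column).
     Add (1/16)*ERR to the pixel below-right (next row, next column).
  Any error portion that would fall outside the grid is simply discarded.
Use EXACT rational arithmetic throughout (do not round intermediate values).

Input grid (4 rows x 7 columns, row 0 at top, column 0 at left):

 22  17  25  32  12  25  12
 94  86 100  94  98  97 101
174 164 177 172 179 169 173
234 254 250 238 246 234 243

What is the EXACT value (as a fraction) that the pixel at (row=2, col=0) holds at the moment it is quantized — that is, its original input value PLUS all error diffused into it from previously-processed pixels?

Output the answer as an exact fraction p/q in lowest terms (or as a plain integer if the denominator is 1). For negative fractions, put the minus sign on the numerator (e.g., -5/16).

(0,0): OLD=22 → NEW=0, ERR=22
(0,1): OLD=213/8 → NEW=0, ERR=213/8
(0,2): OLD=4691/128 → NEW=0, ERR=4691/128
(0,3): OLD=98373/2048 → NEW=0, ERR=98373/2048
(0,4): OLD=1081827/32768 → NEW=0, ERR=1081827/32768
(0,5): OLD=20679989/524288 → NEW=0, ERR=20679989/524288
(0,6): OLD=245423219/8388608 → NEW=0, ERR=245423219/8388608
(1,0): OLD=13551/128 → NEW=0, ERR=13551/128
(1,1): OLD=152457/1024 → NEW=255, ERR=-108663/1024
(1,2): OLD=2480445/32768 → NEW=0, ERR=2480445/32768
(1,3): OLD=19740601/131072 → NEW=255, ERR=-13682759/131072
(1,4): OLD=612735947/8388608 → NEW=0, ERR=612735947/8388608
(1,5): OLD=9987943867/67108864 → NEW=255, ERR=-7124816453/67108864
(1,6): OLD=71038176405/1073741824 → NEW=0, ERR=71038176405/1073741824
(2,0): OLD=3066867/16384 → NEW=255, ERR=-1111053/16384
Target (2,0): original=174, with diffused error = 3066867/16384

Answer: 3066867/16384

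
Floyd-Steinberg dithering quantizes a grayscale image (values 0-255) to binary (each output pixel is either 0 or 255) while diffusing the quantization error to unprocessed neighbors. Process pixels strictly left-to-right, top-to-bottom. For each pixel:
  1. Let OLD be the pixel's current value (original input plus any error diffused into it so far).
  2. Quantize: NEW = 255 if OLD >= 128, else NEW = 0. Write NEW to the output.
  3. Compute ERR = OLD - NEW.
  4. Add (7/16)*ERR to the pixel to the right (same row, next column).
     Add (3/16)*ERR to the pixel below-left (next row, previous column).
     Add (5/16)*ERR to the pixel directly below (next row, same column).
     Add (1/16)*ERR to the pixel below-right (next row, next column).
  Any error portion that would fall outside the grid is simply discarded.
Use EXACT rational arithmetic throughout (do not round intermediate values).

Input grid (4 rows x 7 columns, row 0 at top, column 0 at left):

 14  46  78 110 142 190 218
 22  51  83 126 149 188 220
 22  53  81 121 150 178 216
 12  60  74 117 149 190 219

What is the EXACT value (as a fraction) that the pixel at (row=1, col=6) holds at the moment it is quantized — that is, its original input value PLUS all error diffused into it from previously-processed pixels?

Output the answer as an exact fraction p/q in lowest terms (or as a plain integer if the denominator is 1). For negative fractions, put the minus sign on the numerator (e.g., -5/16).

Answer: 171776672225/1073741824

Derivation:
(0,0): OLD=14 → NEW=0, ERR=14
(0,1): OLD=417/8 → NEW=0, ERR=417/8
(0,2): OLD=12903/128 → NEW=0, ERR=12903/128
(0,3): OLD=315601/2048 → NEW=255, ERR=-206639/2048
(0,4): OLD=3206583/32768 → NEW=0, ERR=3206583/32768
(0,5): OLD=122060801/524288 → NEW=255, ERR=-11632639/524288
(0,6): OLD=1747288071/8388608 → NEW=255, ERR=-391806969/8388608
(1,0): OLD=4627/128 → NEW=0, ERR=4627/128
(1,1): OLD=105349/1024 → NEW=0, ERR=105349/1024
(1,2): OLD=4713705/32768 → NEW=255, ERR=-3642135/32768
(1,3): OLD=9239285/131072 → NEW=0, ERR=9239285/131072
(1,4): OLD=1677331711/8388608 → NEW=255, ERR=-461763329/8388608
(1,5): OLD=10357721391/67108864 → NEW=255, ERR=-6755038929/67108864
(1,6): OLD=171776672225/1073741824 → NEW=255, ERR=-102027492895/1073741824
Target (1,6): original=220, with diffused error = 171776672225/1073741824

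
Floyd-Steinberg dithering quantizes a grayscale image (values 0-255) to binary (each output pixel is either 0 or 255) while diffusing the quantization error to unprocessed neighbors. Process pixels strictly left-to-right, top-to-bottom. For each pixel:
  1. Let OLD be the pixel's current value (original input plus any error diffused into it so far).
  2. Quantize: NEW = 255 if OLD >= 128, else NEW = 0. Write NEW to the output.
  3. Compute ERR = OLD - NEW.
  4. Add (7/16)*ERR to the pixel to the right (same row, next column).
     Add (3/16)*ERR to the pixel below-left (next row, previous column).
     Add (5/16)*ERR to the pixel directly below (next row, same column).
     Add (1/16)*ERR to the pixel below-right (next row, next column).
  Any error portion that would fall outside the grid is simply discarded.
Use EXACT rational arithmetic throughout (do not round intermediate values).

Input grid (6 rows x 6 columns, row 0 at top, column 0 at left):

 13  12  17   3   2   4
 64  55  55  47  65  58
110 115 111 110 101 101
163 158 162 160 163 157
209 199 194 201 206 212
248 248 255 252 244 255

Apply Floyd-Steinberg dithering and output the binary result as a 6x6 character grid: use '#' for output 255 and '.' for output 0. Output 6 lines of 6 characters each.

(0,0): OLD=13 → NEW=0, ERR=13
(0,1): OLD=283/16 → NEW=0, ERR=283/16
(0,2): OLD=6333/256 → NEW=0, ERR=6333/256
(0,3): OLD=56619/4096 → NEW=0, ERR=56619/4096
(0,4): OLD=527405/65536 → NEW=0, ERR=527405/65536
(0,5): OLD=7886139/1048576 → NEW=0, ERR=7886139/1048576
(1,0): OLD=18273/256 → NEW=0, ERR=18273/256
(1,1): OLD=199079/2048 → NEW=0, ERR=199079/2048
(1,2): OLD=7140531/65536 → NEW=0, ERR=7140531/65536
(1,3): OLD=26749943/262144 → NEW=0, ERR=26749943/262144
(1,4): OLD=1919862725/16777216 → NEW=0, ERR=1919862725/16777216
(1,5): OLD=29774202323/268435456 → NEW=0, ERR=29774202323/268435456
(2,0): OLD=4932637/32768 → NEW=255, ERR=-3423203/32768
(2,1): OLD=130613519/1048576 → NEW=0, ERR=130613519/1048576
(2,2): OLD=3770735853/16777216 → NEW=255, ERR=-507454227/16777216
(2,3): OLD=21061633221/134217728 → NEW=255, ERR=-13163887419/134217728
(2,4): OLD=519800839631/4294967296 → NEW=0, ERR=519800839631/4294967296
(2,5): OLD=13452694071193/68719476736 → NEW=255, ERR=-4070772496487/68719476736
(3,0): OLD=2578814285/16777216 → NEW=255, ERR=-1699375795/16777216
(3,1): OLD=18845605193/134217728 → NEW=255, ERR=-15379915447/134217728
(3,2): OLD=98580820971/1073741824 → NEW=0, ERR=98580820971/1073741824
(3,3): OLD=13078651514689/68719476736 → NEW=255, ERR=-4444815052991/68719476736
(3,4): OLD=85369264639521/549755813888 → NEW=255, ERR=-54818467901919/549755813888
(3,5): OLD=900960936786511/8796093022208 → NEW=0, ERR=900960936786511/8796093022208
(4,0): OLD=334709304291/2147483648 → NEW=255, ERR=-212899025949/2147483648
(4,1): OLD=4490866341895/34359738368 → NEW=255, ERR=-4270866941945/34359738368
(4,2): OLD=163850019444197/1099511627776 → NEW=255, ERR=-116525445638683/1099511627776
(4,3): OLD=2136802024480345/17592186044416 → NEW=0, ERR=2136802024480345/17592186044416
(4,4): OLD=68438397476603881/281474976710656 → NEW=255, ERR=-3337721584613399/281474976710656
(4,5): OLD=1047485764230310591/4503599627370496 → NEW=255, ERR=-100932140749165889/4503599627370496
(5,0): OLD=106494918942469/549755813888 → NEW=255, ERR=-33692813598971/549755813888
(5,1): OLD=2749243399716437/17592186044416 → NEW=255, ERR=-1736764041609643/17592186044416
(5,2): OLD=27260228659010167/140737488355328 → NEW=255, ERR=-8627830871598473/140737488355328
(5,3): OLD=1145217957016070925/4503599627370496 → NEW=255, ERR=-3199947963405555/4503599627370496
(5,4): OLD=2192107559845122029/9007199254740992 → NEW=255, ERR=-104728250113830931/9007199254740992
(5,5): OLD=34900146710347143185/144115188075855872 → NEW=255, ERR=-1849226248996104175/144115188075855872
Row 0: ......
Row 1: ......
Row 2: #.##.#
Row 3: ##.##.
Row 4: ###.##
Row 5: ######

Answer: ......
......
#.##.#
##.##.
###.##
######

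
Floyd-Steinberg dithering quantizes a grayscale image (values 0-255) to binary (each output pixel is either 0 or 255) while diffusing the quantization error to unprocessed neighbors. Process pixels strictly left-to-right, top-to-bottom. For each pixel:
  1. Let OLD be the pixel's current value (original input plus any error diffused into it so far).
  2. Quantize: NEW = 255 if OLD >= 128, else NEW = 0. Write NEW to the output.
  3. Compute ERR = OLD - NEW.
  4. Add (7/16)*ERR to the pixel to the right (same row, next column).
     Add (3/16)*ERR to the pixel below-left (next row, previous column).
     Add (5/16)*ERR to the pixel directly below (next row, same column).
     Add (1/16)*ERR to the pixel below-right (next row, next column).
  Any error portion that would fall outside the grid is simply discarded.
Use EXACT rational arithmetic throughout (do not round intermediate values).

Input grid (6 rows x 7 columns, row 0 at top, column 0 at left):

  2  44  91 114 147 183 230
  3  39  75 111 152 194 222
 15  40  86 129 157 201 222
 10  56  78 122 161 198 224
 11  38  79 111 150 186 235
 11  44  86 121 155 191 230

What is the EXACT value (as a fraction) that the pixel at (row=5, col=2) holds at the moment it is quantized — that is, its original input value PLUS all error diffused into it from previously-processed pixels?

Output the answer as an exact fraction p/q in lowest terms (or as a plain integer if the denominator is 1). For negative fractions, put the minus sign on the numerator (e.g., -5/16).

Answer: 2532308504851637/17592186044416

Derivation:
(0,0): OLD=2 → NEW=0, ERR=2
(0,1): OLD=359/8 → NEW=0, ERR=359/8
(0,2): OLD=14161/128 → NEW=0, ERR=14161/128
(0,3): OLD=332599/2048 → NEW=255, ERR=-189641/2048
(0,4): OLD=3489409/32768 → NEW=0, ERR=3489409/32768
(0,5): OLD=120370567/524288 → NEW=255, ERR=-13322873/524288
(0,6): OLD=1836119729/8388608 → NEW=255, ERR=-302975311/8388608
(1,0): OLD=1541/128 → NEW=0, ERR=1541/128
(1,1): OLD=81059/1024 → NEW=0, ERR=81059/1024
(1,2): OLD=4248287/32768 → NEW=255, ERR=-4107553/32768
(1,3): OLD=7091315/131072 → NEW=0, ERR=7091315/131072
(1,4): OLD=1664261241/8388608 → NEW=255, ERR=-474833799/8388608
(1,5): OLD=10816467785/67108864 → NEW=255, ERR=-6296292535/67108864
(1,6): OLD=180472296999/1073741824 → NEW=255, ERR=-93331868121/1073741824
(2,0): OLD=550577/16384 → NEW=0, ERR=550577/16384
(2,1): OLD=29720875/524288 → NEW=0, ERR=29720875/524288
(2,2): OLD=727460161/8388608 → NEW=0, ERR=727460161/8388608
(2,3): OLD=11099746937/67108864 → NEW=255, ERR=-6013013383/67108864
(2,4): OLD=46117448201/536870912 → NEW=0, ERR=46117448201/536870912
(2,5): OLD=3254320247363/17179869184 → NEW=255, ERR=-1126546394557/17179869184
(2,6): OLD=44058670241029/274877906944 → NEW=255, ERR=-26035196029691/274877906944
(3,0): OLD=261141025/8388608 → NEW=0, ERR=261141025/8388608
(3,1): OLD=7093062925/67108864 → NEW=0, ERR=7093062925/67108864
(3,2): OLD=74133470519/536870912 → NEW=255, ERR=-62768612041/536870912
(3,3): OLD=138245248881/2147483648 → NEW=0, ERR=138245248881/2147483648
(3,4): OLD=54456898057761/274877906944 → NEW=255, ERR=-15636968212959/274877906944
(3,5): OLD=308368632766579/2199023255552 → NEW=255, ERR=-252382297399181/2199023255552
(3,6): OLD=4929017486413165/35184372088832 → NEW=255, ERR=-4042997396238995/35184372088832
(4,0): OLD=43535989839/1073741824 → NEW=0, ERR=43535989839/1073741824
(4,1): OLD=1181846370819/17179869184 → NEW=0, ERR=1181846370819/17179869184
(4,2): OLD=25079011399693/274877906944 → NEW=0, ERR=25079011399693/274877906944
(4,3): OLD=336582383905183/2199023255552 → NEW=255, ERR=-224168546260577/2199023255552
(4,4): OLD=1233706751819501/17592186044416 → NEW=0, ERR=1233706751819501/17592186044416
(4,5): OLD=87659477949926829/562949953421312 → NEW=255, ERR=-55892760172507731/562949953421312
(4,6): OLD=1337392843823269067/9007199254740992 → NEW=255, ERR=-959442966135683893/9007199254740992
(5,0): OLD=10052075275961/274877906944 → NEW=0, ERR=10052075275961/274877906944
(5,1): OLD=222404265341843/2199023255552 → NEW=0, ERR=222404265341843/2199023255552
(5,2): OLD=2532308504851637/17592186044416 → NEW=255, ERR=-1953698936474443/17592186044416
Target (5,2): original=86, with diffused error = 2532308504851637/17592186044416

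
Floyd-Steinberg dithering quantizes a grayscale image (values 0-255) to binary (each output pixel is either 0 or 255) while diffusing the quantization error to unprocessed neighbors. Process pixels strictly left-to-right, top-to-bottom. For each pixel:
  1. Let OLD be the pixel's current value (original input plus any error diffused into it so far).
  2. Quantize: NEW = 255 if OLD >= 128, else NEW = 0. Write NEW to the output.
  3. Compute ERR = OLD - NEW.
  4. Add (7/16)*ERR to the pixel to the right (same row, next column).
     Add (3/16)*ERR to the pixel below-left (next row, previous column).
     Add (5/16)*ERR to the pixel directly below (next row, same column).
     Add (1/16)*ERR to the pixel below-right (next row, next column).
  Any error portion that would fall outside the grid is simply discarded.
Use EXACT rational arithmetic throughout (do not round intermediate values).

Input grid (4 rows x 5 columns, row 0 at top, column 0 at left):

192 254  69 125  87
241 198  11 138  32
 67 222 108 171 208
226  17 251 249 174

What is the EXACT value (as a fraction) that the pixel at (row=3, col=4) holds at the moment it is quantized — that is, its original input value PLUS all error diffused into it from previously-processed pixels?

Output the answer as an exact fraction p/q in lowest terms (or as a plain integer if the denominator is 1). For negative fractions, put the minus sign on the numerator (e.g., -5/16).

(0,0): OLD=192 → NEW=255, ERR=-63
(0,1): OLD=3623/16 → NEW=255, ERR=-457/16
(0,2): OLD=14465/256 → NEW=0, ERR=14465/256
(0,3): OLD=613255/4096 → NEW=255, ERR=-431225/4096
(0,4): OLD=2683057/65536 → NEW=0, ERR=2683057/65536
(1,0): OLD=55285/256 → NEW=255, ERR=-9995/256
(1,1): OLD=365875/2048 → NEW=255, ERR=-156365/2048
(1,2): OLD=-1721681/65536 → NEW=0, ERR=-1721681/65536
(1,3): OLD=27476483/262144 → NEW=0, ERR=27476483/262144
(1,4): OLD=352615849/4194304 → NEW=0, ERR=352615849/4194304
(2,0): OLD=1326561/32768 → NEW=0, ERR=1326561/32768
(2,1): OLD=218613563/1048576 → NEW=255, ERR=-48773317/1048576
(2,2): OLD=1582450545/16777216 → NEW=0, ERR=1582450545/16777216
(2,3): OLD=69562731203/268435456 → NEW=255, ERR=1111689923/268435456
(2,4): OLD=1042108017301/4294967296 → NEW=255, ERR=-53108643179/4294967296
(3,0): OLD=3857580625/16777216 → NEW=255, ERR=-420609455/16777216
(3,1): OLD=1571911037/134217728 → NEW=0, ERR=1571911037/134217728
(3,2): OLD=1217488690031/4294967296 → NEW=255, ERR=122272029551/4294967296
(3,3): OLD=2287721314743/8589934592 → NEW=255, ERR=97287993783/8589934592
(3,4): OLD=24099881506355/137438953472 → NEW=255, ERR=-10947051629005/137438953472
Target (3,4): original=174, with diffused error = 24099881506355/137438953472

Answer: 24099881506355/137438953472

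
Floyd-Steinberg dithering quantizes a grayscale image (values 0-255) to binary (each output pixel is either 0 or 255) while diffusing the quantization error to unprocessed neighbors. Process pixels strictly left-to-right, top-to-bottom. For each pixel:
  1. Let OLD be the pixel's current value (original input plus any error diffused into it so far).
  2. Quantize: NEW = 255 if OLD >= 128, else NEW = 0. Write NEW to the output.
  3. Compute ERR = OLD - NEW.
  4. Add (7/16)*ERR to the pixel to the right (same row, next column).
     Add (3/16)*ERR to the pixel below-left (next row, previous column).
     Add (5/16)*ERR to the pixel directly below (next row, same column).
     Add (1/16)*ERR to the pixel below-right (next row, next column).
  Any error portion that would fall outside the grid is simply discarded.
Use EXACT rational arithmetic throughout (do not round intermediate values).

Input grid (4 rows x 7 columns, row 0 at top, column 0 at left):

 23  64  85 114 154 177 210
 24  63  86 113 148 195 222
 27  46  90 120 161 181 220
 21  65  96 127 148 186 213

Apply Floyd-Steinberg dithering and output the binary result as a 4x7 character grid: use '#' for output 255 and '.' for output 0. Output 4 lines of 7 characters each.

Answer: ...#.##
.#.#.##
...##.#
..#.###

Derivation:
(0,0): OLD=23 → NEW=0, ERR=23
(0,1): OLD=1185/16 → NEW=0, ERR=1185/16
(0,2): OLD=30055/256 → NEW=0, ERR=30055/256
(0,3): OLD=677329/4096 → NEW=255, ERR=-367151/4096
(0,4): OLD=7522487/65536 → NEW=0, ERR=7522487/65536
(0,5): OLD=238255361/1048576 → NEW=255, ERR=-29131519/1048576
(0,6): OLD=3319294727/16777216 → NEW=255, ERR=-958895353/16777216
(1,0): OLD=11539/256 → NEW=0, ERR=11539/256
(1,1): OLD=264837/2048 → NEW=255, ERR=-257403/2048
(1,2): OLD=3638761/65536 → NEW=0, ERR=3638761/65536
(1,3): OLD=36212469/262144 → NEW=255, ERR=-30634251/262144
(1,4): OLD=2045682687/16777216 → NEW=0, ERR=2045682687/16777216
(1,5): OLD=31691620911/134217728 → NEW=255, ERR=-2533899729/134217728
(1,6): OLD=416919423201/2147483648 → NEW=255, ERR=-130688907039/2147483648
(2,0): OLD=574087/32768 → NEW=0, ERR=574087/32768
(2,1): OLD=28957501/1048576 → NEW=0, ERR=28957501/1048576
(2,2): OLD=1504351479/16777216 → NEW=0, ERR=1504351479/16777216
(2,3): OLD=20004162815/134217728 → NEW=255, ERR=-14221357825/134217728
(2,4): OLD=152368117167/1073741824 → NEW=255, ERR=-121436047953/1073741824
(2,5): OLD=4186076657765/34359738368 → NEW=0, ERR=4186076657765/34359738368
(2,6): OLD=139145024765971/549755813888 → NEW=255, ERR=-1042707775469/549755813888
(3,0): OLD=531047959/16777216 → NEW=0, ERR=531047959/16777216
(3,1): OLD=14144613707/134217728 → NEW=0, ERR=14144613707/134217728
(3,2): OLD=163193635985/1073741824 → NEW=255, ERR=-110610529135/1073741824
(3,3): OLD=142671430055/4294967296 → NEW=0, ERR=142671430055/4294967296
(3,4): OLD=78841255236119/549755813888 → NEW=255, ERR=-61346477305321/549755813888
(3,5): OLD=738115356868149/4398046511104 → NEW=255, ERR=-383386503463371/4398046511104
(3,6): OLD=12798946486773995/70368744177664 → NEW=255, ERR=-5145083278530325/70368744177664
Row 0: ...#.##
Row 1: .#.#.##
Row 2: ...##.#
Row 3: ..#.###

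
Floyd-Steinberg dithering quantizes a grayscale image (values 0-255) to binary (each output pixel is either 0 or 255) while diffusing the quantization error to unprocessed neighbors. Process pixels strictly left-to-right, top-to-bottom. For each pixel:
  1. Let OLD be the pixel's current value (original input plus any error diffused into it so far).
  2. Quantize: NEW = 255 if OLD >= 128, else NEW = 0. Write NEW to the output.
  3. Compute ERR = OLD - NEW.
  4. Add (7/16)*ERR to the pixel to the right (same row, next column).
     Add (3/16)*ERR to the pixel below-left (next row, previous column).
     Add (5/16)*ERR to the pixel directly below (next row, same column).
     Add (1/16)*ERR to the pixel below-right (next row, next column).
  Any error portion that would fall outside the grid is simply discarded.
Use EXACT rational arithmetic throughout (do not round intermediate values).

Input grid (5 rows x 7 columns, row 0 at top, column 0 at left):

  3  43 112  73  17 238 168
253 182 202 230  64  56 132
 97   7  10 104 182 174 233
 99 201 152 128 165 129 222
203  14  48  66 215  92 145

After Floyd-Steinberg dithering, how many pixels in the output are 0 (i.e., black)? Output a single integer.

Answer: 17

Derivation:
(0,0): OLD=3 → NEW=0, ERR=3
(0,1): OLD=709/16 → NEW=0, ERR=709/16
(0,2): OLD=33635/256 → NEW=255, ERR=-31645/256
(0,3): OLD=77493/4096 → NEW=0, ERR=77493/4096
(0,4): OLD=1656563/65536 → NEW=0, ERR=1656563/65536
(0,5): OLD=261157029/1048576 → NEW=255, ERR=-6229851/1048576
(0,6): OLD=2774963331/16777216 → NEW=255, ERR=-1503226749/16777216
(1,0): OLD=67135/256 → NEW=255, ERR=1855/256
(1,1): OLD=360505/2048 → NEW=255, ERR=-161735/2048
(1,2): OLD=8856365/65536 → NEW=255, ERR=-7855315/65536
(1,3): OLD=47313321/262144 → NEW=255, ERR=-19533399/262144
(1,4): OLD=660480347/16777216 → NEW=0, ERR=660480347/16777216
(1,5): OLD=7535879883/134217728 → NEW=0, ERR=7535879883/134217728
(1,6): OLD=275292509829/2147483648 → NEW=255, ERR=-272315820411/2147483648
(2,0): OLD=2767491/32768 → NEW=0, ERR=2767491/32768
(2,1): OLD=-2883759/1048576 → NEW=0, ERR=-2883759/1048576
(2,2): OLD=-798048461/16777216 → NEW=0, ERR=-798048461/16777216
(2,3): OLD=8025370459/134217728 → NEW=0, ERR=8025370459/134217728
(2,4): OLD=243022685195/1073741824 → NEW=255, ERR=-30781479925/1073741824
(2,5): OLD=5418118170905/34359738368 → NEW=255, ERR=-3343615112935/34359738368
(2,6): OLD=84831718462527/549755813888 → NEW=255, ERR=-55356014078913/549755813888
(3,0): OLD=2095091667/16777216 → NEW=0, ERR=2095091667/16777216
(3,1): OLD=33706638807/134217728 → NEW=255, ERR=-518881833/134217728
(3,2): OLD=157285196725/1073741824 → NEW=255, ERR=-116518968395/1073741824
(3,3): OLD=390246438467/4294967296 → NEW=0, ERR=390246438467/4294967296
(3,4): OLD=99662122556371/549755813888 → NEW=255, ERR=-40525609985069/549755813888
(3,5): OLD=200849680488105/4398046511104 → NEW=0, ERR=200849680488105/4398046511104
(3,6): OLD=14385585673245943/70368744177664 → NEW=255, ERR=-3558444092058377/70368744177664
(4,0): OLD=518186201725/2147483648 → NEW=255, ERR=-29422128515/2147483648
(4,1): OLD=-197371186087/34359738368 → NEW=0, ERR=-197371186087/34359738368
(4,2): OLD=15596726594775/549755813888 → NEW=0, ERR=15596726594775/549755813888
(4,3): OLD=379121202237293/4398046511104 → NEW=0, ERR=379121202237293/4398046511104
(4,4): OLD=8582132704455287/35184372088832 → NEW=255, ERR=-389882178196873/35184372088832
(4,5): OLD=98329805019549623/1125899906842624 → NEW=0, ERR=98329805019549623/1125899906842624
(4,6): OLD=3067138409852019761/18014398509481984 → NEW=255, ERR=-1526533210065886159/18014398509481984
Output grid:
  Row 0: ..#..##  (4 black, running=4)
  Row 1: ####..#  (2 black, running=6)
  Row 2: ....###  (4 black, running=10)
  Row 3: .##.#.#  (3 black, running=13)
  Row 4: #...#.#  (4 black, running=17)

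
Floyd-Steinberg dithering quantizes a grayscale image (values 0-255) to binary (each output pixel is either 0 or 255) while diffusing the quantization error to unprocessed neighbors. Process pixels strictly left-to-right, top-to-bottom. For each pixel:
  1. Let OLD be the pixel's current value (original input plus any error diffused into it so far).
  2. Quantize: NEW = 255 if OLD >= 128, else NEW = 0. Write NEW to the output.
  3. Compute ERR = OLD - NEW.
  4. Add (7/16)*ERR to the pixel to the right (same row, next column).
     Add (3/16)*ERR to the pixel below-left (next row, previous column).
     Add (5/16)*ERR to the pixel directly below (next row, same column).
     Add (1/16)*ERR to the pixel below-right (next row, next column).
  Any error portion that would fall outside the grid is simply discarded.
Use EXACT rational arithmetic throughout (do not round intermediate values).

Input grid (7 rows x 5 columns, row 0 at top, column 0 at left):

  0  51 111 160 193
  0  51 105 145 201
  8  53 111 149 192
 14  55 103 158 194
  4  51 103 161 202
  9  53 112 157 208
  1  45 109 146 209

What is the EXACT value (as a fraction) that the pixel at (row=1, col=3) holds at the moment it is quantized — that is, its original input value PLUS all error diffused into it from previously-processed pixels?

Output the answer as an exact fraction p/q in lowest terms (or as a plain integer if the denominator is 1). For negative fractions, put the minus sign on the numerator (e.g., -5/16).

Answer: 3548595/16384

Derivation:
(0,0): OLD=0 → NEW=0, ERR=0
(0,1): OLD=51 → NEW=0, ERR=51
(0,2): OLD=2133/16 → NEW=255, ERR=-1947/16
(0,3): OLD=27331/256 → NEW=0, ERR=27331/256
(0,4): OLD=981845/4096 → NEW=255, ERR=-62635/4096
(1,0): OLD=153/16 → NEW=0, ERR=153/16
(1,1): OLD=6183/128 → NEW=0, ERR=6183/128
(1,2): OLD=455931/4096 → NEW=0, ERR=455931/4096
(1,3): OLD=3548595/16384 → NEW=255, ERR=-629325/16384
Target (1,3): original=145, with diffused error = 3548595/16384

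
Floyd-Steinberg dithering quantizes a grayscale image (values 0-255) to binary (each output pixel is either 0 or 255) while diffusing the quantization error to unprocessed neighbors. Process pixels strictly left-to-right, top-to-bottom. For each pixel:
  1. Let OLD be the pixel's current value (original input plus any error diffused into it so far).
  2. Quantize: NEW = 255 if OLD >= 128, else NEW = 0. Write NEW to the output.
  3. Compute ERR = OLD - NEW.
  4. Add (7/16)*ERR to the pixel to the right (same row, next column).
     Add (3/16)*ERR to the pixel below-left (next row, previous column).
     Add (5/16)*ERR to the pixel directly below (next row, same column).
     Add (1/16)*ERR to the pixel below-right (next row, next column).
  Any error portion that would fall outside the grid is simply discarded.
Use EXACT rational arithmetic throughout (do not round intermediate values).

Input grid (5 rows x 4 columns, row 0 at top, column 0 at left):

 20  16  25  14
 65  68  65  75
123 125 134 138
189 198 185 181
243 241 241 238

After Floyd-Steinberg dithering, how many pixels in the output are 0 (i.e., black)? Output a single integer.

Answer: 9

Derivation:
(0,0): OLD=20 → NEW=0, ERR=20
(0,1): OLD=99/4 → NEW=0, ERR=99/4
(0,2): OLD=2293/64 → NEW=0, ERR=2293/64
(0,3): OLD=30387/1024 → NEW=0, ERR=30387/1024
(1,0): OLD=4857/64 → NEW=0, ERR=4857/64
(1,1): OLD=59855/512 → NEW=0, ERR=59855/512
(1,2): OLD=2202875/16384 → NEW=255, ERR=-1975045/16384
(1,3): OLD=8853453/262144 → NEW=0, ERR=8853453/262144
(2,0): OLD=1381461/8192 → NEW=255, ERR=-707499/8192
(2,1): OLD=27758071/262144 → NEW=0, ERR=27758071/262144
(2,2): OLD=81943219/524288 → NEW=255, ERR=-51750221/524288
(2,3): OLD=820709447/8388608 → NEW=0, ERR=820709447/8388608
(3,0): OLD=762797829/4194304 → NEW=255, ERR=-306749691/4194304
(3,1): OLD=11756708123/67108864 → NEW=255, ERR=-5356052197/67108864
(3,2): OLD=154832823525/1073741824 → NEW=255, ERR=-118971341595/1073741824
(3,3): OLD=2696026524611/17179869184 → NEW=255, ERR=-1684840117309/17179869184
(4,0): OLD=220311131361/1073741824 → NEW=255, ERR=-53493033759/1073741824
(4,1): OLD=1450985557795/8589934592 → NEW=255, ERR=-739447763165/8589934592
(4,2): OLD=39949929847235/274877906944 → NEW=255, ERR=-30143936423485/274877906944
(4,3): OLD=670483641845317/4398046511104 → NEW=255, ERR=-451018218486203/4398046511104
Output grid:
  Row 0: ....  (4 black, running=4)
  Row 1: ..#.  (3 black, running=7)
  Row 2: #.#.  (2 black, running=9)
  Row 3: ####  (0 black, running=9)
  Row 4: ####  (0 black, running=9)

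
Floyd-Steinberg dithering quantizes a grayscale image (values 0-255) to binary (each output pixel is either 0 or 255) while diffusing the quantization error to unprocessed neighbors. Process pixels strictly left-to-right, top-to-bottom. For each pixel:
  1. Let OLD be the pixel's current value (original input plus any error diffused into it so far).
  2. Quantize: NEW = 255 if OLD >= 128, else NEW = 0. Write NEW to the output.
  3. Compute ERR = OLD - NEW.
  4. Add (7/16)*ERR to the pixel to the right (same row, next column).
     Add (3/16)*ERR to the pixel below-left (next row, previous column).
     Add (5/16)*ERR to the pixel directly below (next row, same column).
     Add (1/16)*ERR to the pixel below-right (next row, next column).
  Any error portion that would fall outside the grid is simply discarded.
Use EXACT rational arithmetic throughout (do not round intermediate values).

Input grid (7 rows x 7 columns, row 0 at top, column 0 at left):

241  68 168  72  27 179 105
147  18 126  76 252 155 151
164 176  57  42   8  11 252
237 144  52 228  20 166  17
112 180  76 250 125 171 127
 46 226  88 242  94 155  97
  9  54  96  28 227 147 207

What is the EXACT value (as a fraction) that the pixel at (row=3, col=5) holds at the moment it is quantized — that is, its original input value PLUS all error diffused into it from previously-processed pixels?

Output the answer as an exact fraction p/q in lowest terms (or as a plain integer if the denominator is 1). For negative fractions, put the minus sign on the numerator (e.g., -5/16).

(0,0): OLD=241 → NEW=255, ERR=-14
(0,1): OLD=495/8 → NEW=0, ERR=495/8
(0,2): OLD=24969/128 → NEW=255, ERR=-7671/128
(0,3): OLD=93759/2048 → NEW=0, ERR=93759/2048
(0,4): OLD=1541049/32768 → NEW=0, ERR=1541049/32768
(0,5): OLD=104634895/524288 → NEW=255, ERR=-29058545/524288
(0,6): OLD=677394025/8388608 → NEW=0, ERR=677394025/8388608
(1,0): OLD=19741/128 → NEW=255, ERR=-12899/128
(1,1): OLD=-19317/1024 → NEW=0, ERR=-19317/1024
(1,2): OLD=3652647/32768 → NEW=0, ERR=3652647/32768
(1,3): OLD=18893627/131072 → NEW=255, ERR=-14529733/131072
(1,4): OLD=1767207281/8388608 → NEW=255, ERR=-371887759/8388608
(1,5): OLD=9151270273/67108864 → NEW=255, ERR=-7961490047/67108864
(1,6): OLD=129780852335/1073741824 → NEW=0, ERR=129780852335/1073741824
(2,0): OLD=2113065/16384 → NEW=255, ERR=-2064855/16384
(2,1): OLD=67931795/524288 → NEW=255, ERR=-65761645/524288
(2,2): OLD=125783801/8388608 → NEW=0, ERR=125783801/8388608
(2,3): OLD=843765489/67108864 → NEW=0, ERR=843765489/67108864
(2,4): OLD=-15851455391/536870912 → NEW=0, ERR=-15851455391/536870912
(2,5): OLD=-328120094357/17179869184 → NEW=0, ERR=-328120094357/17179869184
(2,6): OLD=75316718624157/274877906944 → NEW=255, ERR=5222852353437/274877906944
(3,0): OLD=1460438361/8388608 → NEW=255, ERR=-678656679/8388608
(3,1): OLD=4317985061/67108864 → NEW=0, ERR=4317985061/67108864
(3,2): OLD=42602814111/536870912 → NEW=0, ERR=42602814111/536870912
(3,3): OLD=562742800601/2147483648 → NEW=255, ERR=15134470361/2147483648
(3,4): OLD=3040499298649/274877906944 → NEW=0, ERR=3040499298649/274877906944
(3,5): OLD=366331110142683/2199023255552 → NEW=255, ERR=-194419820023077/2199023255552
Target (3,5): original=166, with diffused error = 366331110142683/2199023255552

Answer: 366331110142683/2199023255552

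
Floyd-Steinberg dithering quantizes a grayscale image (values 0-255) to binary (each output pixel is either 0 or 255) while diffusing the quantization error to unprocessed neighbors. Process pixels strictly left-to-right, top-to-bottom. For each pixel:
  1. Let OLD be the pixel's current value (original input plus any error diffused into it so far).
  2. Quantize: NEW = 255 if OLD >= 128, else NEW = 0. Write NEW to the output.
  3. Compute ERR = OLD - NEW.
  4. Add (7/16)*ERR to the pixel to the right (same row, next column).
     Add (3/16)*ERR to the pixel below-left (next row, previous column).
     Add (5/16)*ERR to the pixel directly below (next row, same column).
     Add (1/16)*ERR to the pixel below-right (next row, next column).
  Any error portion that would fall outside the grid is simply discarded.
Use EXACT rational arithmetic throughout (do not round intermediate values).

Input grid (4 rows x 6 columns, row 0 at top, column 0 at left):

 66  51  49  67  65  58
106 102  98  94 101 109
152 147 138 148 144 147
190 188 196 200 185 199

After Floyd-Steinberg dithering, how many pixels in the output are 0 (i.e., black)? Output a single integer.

Answer: 11

Derivation:
(0,0): OLD=66 → NEW=0, ERR=66
(0,1): OLD=639/8 → NEW=0, ERR=639/8
(0,2): OLD=10745/128 → NEW=0, ERR=10745/128
(0,3): OLD=212431/2048 → NEW=0, ERR=212431/2048
(0,4): OLD=3616937/32768 → NEW=0, ERR=3616937/32768
(0,5): OLD=55727263/524288 → NEW=0, ERR=55727263/524288
(1,0): OLD=18125/128 → NEW=255, ERR=-14515/128
(1,1): OLD=99547/1024 → NEW=0, ERR=99547/1024
(1,2): OLD=6265399/32768 → NEW=255, ERR=-2090441/32768
(1,3): OLD=16311499/131072 → NEW=0, ERR=16311499/131072
(1,4): OLD=1814890465/8388608 → NEW=255, ERR=-324204575/8388608
(1,5): OLD=17744417239/134217728 → NEW=255, ERR=-16481103401/134217728
(2,0): OLD=2208409/16384 → NEW=255, ERR=-1969511/16384
(2,1): OLD=55437539/524288 → NEW=0, ERR=55437539/524288
(2,2): OLD=1625161449/8388608 → NEW=255, ERR=-513933591/8388608
(2,3): OLD=9989300833/67108864 → NEW=255, ERR=-7123459487/67108864
(2,4): OLD=150832511267/2147483648 → NEW=0, ERR=150832511267/2147483648
(2,5): OLD=4705224475685/34359738368 → NEW=255, ERR=-4056508808155/34359738368
(3,0): OLD=1445026377/8388608 → NEW=255, ERR=-694068663/8388608
(3,1): OLD=11129632469/67108864 → NEW=255, ERR=-5983127851/67108864
(3,2): OLD=66869892719/536870912 → NEW=0, ERR=66869892719/536870912
(3,3): OLD=7925481686317/34359738368 → NEW=255, ERR=-836251597523/34359738368
(3,4): OLD=46050463803085/274877906944 → NEW=255, ERR=-24043402467635/274877906944
(3,5): OLD=563953647552227/4398046511104 → NEW=255, ERR=-557548212779293/4398046511104
Output grid:
  Row 0: ......  (6 black, running=6)
  Row 1: #.#.##  (2 black, running=8)
  Row 2: #.##.#  (2 black, running=10)
  Row 3: ##.###  (1 black, running=11)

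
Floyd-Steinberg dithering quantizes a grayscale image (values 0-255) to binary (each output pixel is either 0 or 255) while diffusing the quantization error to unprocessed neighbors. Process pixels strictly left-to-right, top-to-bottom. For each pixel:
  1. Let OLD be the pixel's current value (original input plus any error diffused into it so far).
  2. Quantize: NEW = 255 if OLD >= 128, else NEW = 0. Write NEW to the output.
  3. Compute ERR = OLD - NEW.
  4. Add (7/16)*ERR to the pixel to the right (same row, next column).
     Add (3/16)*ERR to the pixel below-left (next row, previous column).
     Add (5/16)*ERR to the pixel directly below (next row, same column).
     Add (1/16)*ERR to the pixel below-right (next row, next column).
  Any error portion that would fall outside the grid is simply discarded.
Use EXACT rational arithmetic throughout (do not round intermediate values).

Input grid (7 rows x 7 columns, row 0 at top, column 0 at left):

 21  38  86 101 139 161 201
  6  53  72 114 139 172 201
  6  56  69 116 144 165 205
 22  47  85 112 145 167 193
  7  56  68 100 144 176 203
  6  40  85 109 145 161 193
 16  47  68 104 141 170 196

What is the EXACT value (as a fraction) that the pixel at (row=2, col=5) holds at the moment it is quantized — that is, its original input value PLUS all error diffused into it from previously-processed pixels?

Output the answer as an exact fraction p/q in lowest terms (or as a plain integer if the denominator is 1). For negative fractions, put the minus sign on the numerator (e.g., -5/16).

Answer: 7871695305855/34359738368

Derivation:
(0,0): OLD=21 → NEW=0, ERR=21
(0,1): OLD=755/16 → NEW=0, ERR=755/16
(0,2): OLD=27301/256 → NEW=0, ERR=27301/256
(0,3): OLD=604803/4096 → NEW=255, ERR=-439677/4096
(0,4): OLD=6031765/65536 → NEW=0, ERR=6031765/65536
(0,5): OLD=211043091/1048576 → NEW=255, ERR=-56343789/1048576
(0,6): OLD=2977813893/16777216 → NEW=255, ERR=-1300376187/16777216
(1,0): OLD=5481/256 → NEW=0, ERR=5481/256
(1,1): OLD=201567/2048 → NEW=0, ERR=201567/2048
(1,2): OLD=8598859/65536 → NEW=255, ERR=-8112821/65536
(1,3): OLD=13164527/262144 → NEW=0, ERR=13164527/262144
(1,4): OLD=2901592301/16777216 → NEW=255, ERR=-1376597779/16777216
(1,5): OLD=14835107069/134217728 → NEW=0, ERR=14835107069/134217728
(1,6): OLD=476262910259/2147483648 → NEW=255, ERR=-71345419981/2147483648
(2,0): OLD=1020549/32768 → NEW=0, ERR=1020549/32768
(2,1): OLD=82323335/1048576 → NEW=0, ERR=82323335/1048576
(2,2): OLD=1346042197/16777216 → NEW=0, ERR=1346042197/16777216
(2,3): OLD=19283390701/134217728 → NEW=255, ERR=-14942129939/134217728
(2,4): OLD=100412191805/1073741824 → NEW=0, ERR=100412191805/1073741824
(2,5): OLD=7871695305855/34359738368 → NEW=255, ERR=-890037977985/34359738368
Target (2,5): original=165, with diffused error = 7871695305855/34359738368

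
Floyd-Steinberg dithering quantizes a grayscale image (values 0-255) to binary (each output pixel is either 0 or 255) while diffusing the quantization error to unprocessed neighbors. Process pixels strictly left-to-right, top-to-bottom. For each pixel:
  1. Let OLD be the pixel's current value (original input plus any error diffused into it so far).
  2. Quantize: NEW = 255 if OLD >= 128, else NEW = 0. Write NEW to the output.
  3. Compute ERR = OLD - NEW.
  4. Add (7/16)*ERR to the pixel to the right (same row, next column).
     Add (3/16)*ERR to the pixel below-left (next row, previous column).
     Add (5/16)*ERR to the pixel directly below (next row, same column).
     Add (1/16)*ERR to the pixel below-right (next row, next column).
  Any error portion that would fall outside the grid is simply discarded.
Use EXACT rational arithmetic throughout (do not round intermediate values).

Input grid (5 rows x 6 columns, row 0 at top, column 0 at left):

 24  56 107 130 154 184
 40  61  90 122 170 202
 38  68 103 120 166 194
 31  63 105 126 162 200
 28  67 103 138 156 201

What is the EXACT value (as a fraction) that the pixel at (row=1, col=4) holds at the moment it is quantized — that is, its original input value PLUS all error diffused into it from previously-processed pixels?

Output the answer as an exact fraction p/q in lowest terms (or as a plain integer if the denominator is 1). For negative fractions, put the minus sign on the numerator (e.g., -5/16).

Answer: 209549979/2097152

Derivation:
(0,0): OLD=24 → NEW=0, ERR=24
(0,1): OLD=133/2 → NEW=0, ERR=133/2
(0,2): OLD=4355/32 → NEW=255, ERR=-3805/32
(0,3): OLD=39925/512 → NEW=0, ERR=39925/512
(0,4): OLD=1541043/8192 → NEW=255, ERR=-547917/8192
(0,5): OLD=20281829/131072 → NEW=255, ERR=-13141531/131072
(1,0): OLD=1919/32 → NEW=0, ERR=1919/32
(1,1): OLD=22329/256 → NEW=0, ERR=22329/256
(1,2): OLD=899309/8192 → NEW=0, ERR=899309/8192
(1,3): OLD=5715529/32768 → NEW=255, ERR=-2640311/32768
(1,4): OLD=209549979/2097152 → NEW=0, ERR=209549979/2097152
Target (1,4): original=170, with diffused error = 209549979/2097152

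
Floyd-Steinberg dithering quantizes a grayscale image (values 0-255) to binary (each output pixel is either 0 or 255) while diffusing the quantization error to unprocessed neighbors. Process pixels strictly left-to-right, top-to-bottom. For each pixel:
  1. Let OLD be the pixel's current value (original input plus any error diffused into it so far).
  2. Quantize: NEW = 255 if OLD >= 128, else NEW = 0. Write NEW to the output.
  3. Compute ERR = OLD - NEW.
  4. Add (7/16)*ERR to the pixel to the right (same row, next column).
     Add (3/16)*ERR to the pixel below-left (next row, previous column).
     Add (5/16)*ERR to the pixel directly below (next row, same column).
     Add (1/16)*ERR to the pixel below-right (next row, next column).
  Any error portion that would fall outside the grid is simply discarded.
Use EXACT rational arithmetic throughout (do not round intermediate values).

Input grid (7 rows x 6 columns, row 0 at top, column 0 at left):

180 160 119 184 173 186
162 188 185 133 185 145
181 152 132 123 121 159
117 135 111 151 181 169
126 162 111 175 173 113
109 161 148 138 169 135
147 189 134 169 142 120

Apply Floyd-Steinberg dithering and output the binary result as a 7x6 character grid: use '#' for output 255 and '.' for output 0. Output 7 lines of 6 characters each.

(0,0): OLD=180 → NEW=255, ERR=-75
(0,1): OLD=2035/16 → NEW=0, ERR=2035/16
(0,2): OLD=44709/256 → NEW=255, ERR=-20571/256
(0,3): OLD=609667/4096 → NEW=255, ERR=-434813/4096
(0,4): OLD=8294037/65536 → NEW=0, ERR=8294037/65536
(0,5): OLD=253093395/1048576 → NEW=255, ERR=-14293485/1048576
(1,0): OLD=41577/256 → NEW=255, ERR=-23703/256
(1,1): OLD=343007/2048 → NEW=255, ERR=-179233/2048
(1,2): OLD=7185739/65536 → NEW=0, ERR=7185739/65536
(1,3): OLD=43647919/262144 → NEW=255, ERR=-23198801/262144
(1,4): OLD=2963548909/16777216 → NEW=255, ERR=-1314641171/16777216
(1,5): OLD=30700447595/268435456 → NEW=0, ERR=30700447595/268435456
(2,0): OLD=4445189/32768 → NEW=255, ERR=-3910651/32768
(2,1): OLD=91446407/1048576 → NEW=0, ERR=91446407/1048576
(2,2): OLD=3059423573/16777216 → NEW=255, ERR=-1218766507/16777216
(2,3): OLD=7479102445/134217728 → NEW=0, ERR=7479102445/134217728
(2,4): OLD=587572953927/4294967296 → NEW=255, ERR=-507643706553/4294967296
(2,5): OLD=9492378522977/68719476736 → NEW=255, ERR=-8031088044703/68719476736
(3,0): OLD=1611569333/16777216 → NEW=0, ERR=1611569333/16777216
(3,1): OLD=24588465809/134217728 → NEW=255, ERR=-9637054831/134217728
(3,2): OLD=78151544131/1073741824 → NEW=0, ERR=78151544131/1073741824
(3,3): OLD=11926605268553/68719476736 → NEW=255, ERR=-5596861299127/68719476736
(3,4): OLD=49479057663529/549755813888 → NEW=0, ERR=49479057663529/549755813888
(3,5): OLD=1446671208170951/8796093022208 → NEW=255, ERR=-796332512492089/8796093022208
(4,0): OLD=306134548475/2147483648 → NEW=255, ERR=-241473781765/2147483648
(4,1): OLD=3780186896191/34359738368 → NEW=0, ERR=3780186896191/34359738368
(4,2): OLD=178252145380877/1099511627776 → NEW=255, ERR=-102123319702003/1099511627776
(4,3): OLD=2292921943099937/17592186044416 → NEW=255, ERR=-2193085498226143/17592186044416
(4,4): OLD=35049430141996081/281474976710656 → NEW=0, ERR=35049430141996081/281474976710656
(4,5): OLD=652172844411831223/4503599627370496 → NEW=255, ERR=-496245060567645257/4503599627370496
(5,0): OLD=51946041861165/549755813888 → NEW=0, ERR=51946041861165/549755813888
(5,1): OLD=3734411907228157/17592186044416 → NEW=255, ERR=-751595534097923/17592186044416
(5,2): OLD=11791730717251375/140737488355328 → NEW=0, ERR=11791730717251375/140737488355328
(5,3): OLD=690138859342831733/4503599627370496 → NEW=255, ERR=-458279045636644747/4503599627370496
(5,4): OLD=1215446176883020757/9007199254740992 → NEW=255, ERR=-1081389633075932203/9007199254740992
(5,5): OLD=8044954117576439321/144115188075855872 → NEW=0, ERR=8044954117576439321/144115188075855872
(6,0): OLD=47433401671959063/281474976710656 → NEW=255, ERR=-24342717389258217/281474976710656
(6,1): OLD=718000422856807115/4503599627370496 → NEW=255, ERR=-430417482122669365/4503599627370496
(6,2): OLD=1740556636836218835/18014398509481984 → NEW=0, ERR=1740556636836218835/18014398509481984
(6,3): OLD=46750252848112504423/288230376151711744 → NEW=255, ERR=-26748493070573990297/288230376151711744
(6,4): OLD=313537487615235369927/4611686018427387904 → NEW=0, ERR=313537487615235369927/4611686018427387904
(6,5): OLD=11782720735364585368593/73786976294838206464 → NEW=255, ERR=-7032958219819157279727/73786976294838206464
Row 0: #.##.#
Row 1: ##.##.
Row 2: #.#.##
Row 3: .#.#.#
Row 4: #.##.#
Row 5: .#.##.
Row 6: ##.#.#

Answer: #.##.#
##.##.
#.#.##
.#.#.#
#.##.#
.#.##.
##.#.#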